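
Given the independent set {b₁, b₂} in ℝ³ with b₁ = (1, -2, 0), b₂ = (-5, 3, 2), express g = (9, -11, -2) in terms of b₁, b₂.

g = 4b₁ - b₂

Solve the system with b₁, b₂ as columns and g as the right-hand side.
The system has the unique solution (α₁, α₂) = (4, -1).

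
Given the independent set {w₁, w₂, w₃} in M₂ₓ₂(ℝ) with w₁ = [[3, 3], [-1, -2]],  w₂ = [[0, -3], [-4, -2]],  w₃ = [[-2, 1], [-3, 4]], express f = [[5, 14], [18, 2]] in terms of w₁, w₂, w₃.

Work in coordinates with respect to the standard basis {E₁₁, E₁₂, E₂₁, E₂₂}.
Solve the system with w₁, w₂, w₃ as columns and f as the right-hand side.
Back-substitution yields (c₁, c₂, c₃) = (1, -4, -1).

f = w₁ - 4w₂ - w₃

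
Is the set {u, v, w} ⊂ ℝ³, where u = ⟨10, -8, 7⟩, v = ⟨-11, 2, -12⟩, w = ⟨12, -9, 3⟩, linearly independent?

linearly independent

Place the vectors as rows of a 3×3 matrix and reduce to echelon form.
The reduction yields 3 nonzero rows, so the rank is 3.
Since rank = 3 (the number of vectors), the set is linearly independent.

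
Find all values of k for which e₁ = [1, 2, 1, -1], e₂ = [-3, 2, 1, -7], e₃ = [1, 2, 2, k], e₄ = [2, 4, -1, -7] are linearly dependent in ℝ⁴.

k = 2/3

Place the vectors as rows of a 4×4 matrix; dependence ⇔ determinant zero.
The determinant works out to 24*k - 16.
Solving 24*k - 16 = 0 yields k = 2/3.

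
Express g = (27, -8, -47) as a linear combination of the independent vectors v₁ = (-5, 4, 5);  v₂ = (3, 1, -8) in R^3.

Write g = α₁v₁ + α₂v₂ and equate components.
Row-reducing the augmented matrix gives the unique coefficients (α₁, α₂) = (-3, 4).

g = -3v₁ + 4v₂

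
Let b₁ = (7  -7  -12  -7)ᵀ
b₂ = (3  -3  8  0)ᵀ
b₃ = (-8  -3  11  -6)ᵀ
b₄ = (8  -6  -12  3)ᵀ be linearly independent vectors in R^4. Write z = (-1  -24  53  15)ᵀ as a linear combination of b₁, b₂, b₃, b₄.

z = -3b₁ + 4b₂ + 3b₃ + 4b₄

Solve the system with b₁, b₂, b₃, b₄ as columns and z as the right-hand side.
The system has the unique solution (c₁, …, c₄) = (-3, 4, 3, 4).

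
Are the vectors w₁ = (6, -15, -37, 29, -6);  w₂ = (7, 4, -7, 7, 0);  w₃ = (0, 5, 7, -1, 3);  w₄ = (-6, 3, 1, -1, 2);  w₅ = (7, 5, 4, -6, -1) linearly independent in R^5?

Place the vectors as rows of a 5×5 matrix and reduce to echelon form.
The reduction yields 4 nonzero rows, so the rank is 4.
Since rank 4 < 5, the set is linearly dependent.

linearly dependent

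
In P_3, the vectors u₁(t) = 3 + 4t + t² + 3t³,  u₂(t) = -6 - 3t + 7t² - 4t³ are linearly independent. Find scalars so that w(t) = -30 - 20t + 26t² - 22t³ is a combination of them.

w = -2u₁ + 4u₂

Take coordinate vectors relative to {1, t, …, t³}.
Solve the system with u₁, u₂ as columns and w as the right-hand side.
Row-reducing the augmented matrix gives the unique coefficients (a₁, a₂) = (-2, 4).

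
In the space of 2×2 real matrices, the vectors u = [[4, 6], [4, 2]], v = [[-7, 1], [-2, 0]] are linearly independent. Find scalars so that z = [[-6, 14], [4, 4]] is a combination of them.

Identify each element with its coordinate vector in ℝ⁴ via {E₁₁, E₁₂, E₂₁, E₂₂}.
Since u, v are independent, the coefficients expressing z are uniquely determined by a linear system.
The system has the unique solution (a₁, a₂) = (2, 2).

z = 2u + 2v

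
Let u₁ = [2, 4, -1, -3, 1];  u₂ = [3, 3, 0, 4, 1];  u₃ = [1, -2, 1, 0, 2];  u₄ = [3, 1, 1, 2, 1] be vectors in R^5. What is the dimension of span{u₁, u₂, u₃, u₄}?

Put the 5×4 matrix [u₁|u₂|u₃|u₄] into echelon form.
Exactly 4 pivots survive; hence the rank is 4.

dim = 4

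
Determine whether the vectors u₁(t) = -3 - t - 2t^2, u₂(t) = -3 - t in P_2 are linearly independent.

linearly independent

Write each element as a coordinate vector in ℝ³ using {1, t, t^2}.
Row-reduce the matrix whose columns are u₁, u₂.
The reduction yields 2 nonzero rows, so the rank is 2.
Since rank = 2 (the number of vectors), the set is linearly independent.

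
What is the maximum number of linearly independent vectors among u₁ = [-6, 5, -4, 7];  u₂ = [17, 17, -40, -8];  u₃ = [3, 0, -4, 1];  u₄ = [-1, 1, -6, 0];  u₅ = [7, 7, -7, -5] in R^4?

Put the 4×5 matrix [u₁|u₂|u₃|u₄|u₅] into echelon form.
The echelon form has 4 nonzero rows, so the rank is 4.
(With 5 elements in a 4-dimensional space the rank is at most 4.)

4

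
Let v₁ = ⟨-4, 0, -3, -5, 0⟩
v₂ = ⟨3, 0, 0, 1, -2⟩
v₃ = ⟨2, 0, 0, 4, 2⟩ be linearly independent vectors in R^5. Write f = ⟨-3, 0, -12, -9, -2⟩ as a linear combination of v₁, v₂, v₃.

f = 4v₁ + 3v₂ + 2v₃

Since v₁, v₂, v₃ are independent, the coefficients expressing f are uniquely determined by a linear system.
Row-reducing the augmented matrix gives the unique coefficients (α₁, α₂, α₃) = (4, 3, 2).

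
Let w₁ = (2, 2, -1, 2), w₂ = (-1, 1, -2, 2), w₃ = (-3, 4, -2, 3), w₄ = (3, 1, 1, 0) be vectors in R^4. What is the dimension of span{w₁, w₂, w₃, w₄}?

Form the matrix with w₁, w₂, w₃, w₄ as columns and reduce.
Reduction leaves 3 leading entries, giving rank 3.

3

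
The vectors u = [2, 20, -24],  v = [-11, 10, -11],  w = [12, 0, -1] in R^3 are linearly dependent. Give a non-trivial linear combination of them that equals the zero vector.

u - 2v - 2w = 0

Row-reduce the matrix with u, v, w as columns; the null space gives the coefficients.
The free variable yields coefficients (1, -2, -2) (any nonzero multiple also works).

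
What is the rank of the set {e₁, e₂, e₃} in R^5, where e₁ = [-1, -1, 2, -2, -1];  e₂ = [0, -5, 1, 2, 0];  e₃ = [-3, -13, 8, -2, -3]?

Form the matrix with e₁, e₂, e₃ as columns and reduce.
Reduction leaves 2 leading entries, giving rank 2.

2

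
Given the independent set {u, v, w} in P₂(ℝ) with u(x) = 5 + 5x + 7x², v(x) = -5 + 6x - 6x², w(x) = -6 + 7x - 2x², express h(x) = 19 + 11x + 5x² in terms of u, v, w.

h = 3u + 4v - 4w

Identify each element with its coordinate vector in ℝ³ via {1, x, x²}.
Write h = a₁u + … + a₃w and equate components.
Back-substitution yields (a₁, a₂, a₃) = (3, 4, -4).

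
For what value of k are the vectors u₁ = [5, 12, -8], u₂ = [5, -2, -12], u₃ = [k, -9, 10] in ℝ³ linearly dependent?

k = -11/2

The vectors are dependent exactly when the determinant of the matrix with rows u₁, u₂, u₃ vanishes.
Expanding, det = -160*k - 880.
This vanishes exactly when k = -11/2.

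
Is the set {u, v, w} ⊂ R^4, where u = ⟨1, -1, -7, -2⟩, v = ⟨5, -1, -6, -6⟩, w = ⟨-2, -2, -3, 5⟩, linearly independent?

linearly independent

Place the vectors as rows of a 3×4 matrix and reduce to echelon form.
The reduction yields 3 nonzero rows, so the rank is 3.
Since rank = 3 (the number of vectors), the set is linearly independent.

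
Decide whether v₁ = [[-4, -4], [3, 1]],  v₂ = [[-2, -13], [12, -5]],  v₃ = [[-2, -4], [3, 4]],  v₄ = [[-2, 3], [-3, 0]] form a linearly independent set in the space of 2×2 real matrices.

linearly dependent

Take coordinates with respect to the standard basis {E₁₁, E₁₂, E₂₁, E₂₂}.
Place the vectors as rows of a 4×4 matrix and reduce to echelon form.
The reduction yields 3 nonzero rows, so the rank is 3.
Since rank 3 < 4, the set is linearly dependent.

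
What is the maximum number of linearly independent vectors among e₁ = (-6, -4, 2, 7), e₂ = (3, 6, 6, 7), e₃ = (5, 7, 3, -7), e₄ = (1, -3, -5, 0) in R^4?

3

Row-reduce the 4×4 matrix with these as rows.
Exactly 3 pivots survive; hence the rank is 3.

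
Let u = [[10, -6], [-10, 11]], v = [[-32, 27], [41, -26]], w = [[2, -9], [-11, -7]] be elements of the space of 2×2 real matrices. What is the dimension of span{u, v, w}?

dim = 2

Use coordinates relative to {E₁₁, E₁₂, E₂₁, E₂₂}.
Row-reduce the 3×4 matrix with these as rows.
Reduction leaves 2 leading entries, giving rank 2.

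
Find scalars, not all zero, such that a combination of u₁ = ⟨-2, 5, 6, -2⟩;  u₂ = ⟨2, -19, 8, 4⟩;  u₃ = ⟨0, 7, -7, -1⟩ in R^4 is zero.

Write the vectors as columns of a matrix and find a nonzero vector in its null space.
One solution (up to scaling) is (1, 1, 2).

u₁ + u₂ + 2u₃ = 0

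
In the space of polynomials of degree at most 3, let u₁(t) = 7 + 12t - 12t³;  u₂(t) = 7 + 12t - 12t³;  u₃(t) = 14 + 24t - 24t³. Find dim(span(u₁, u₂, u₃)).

1

Represent each element by its coordinate vector in ℝ⁴.
Form the matrix with u₁, u₂, u₃ as columns and reduce.
Exactly 1 pivot survives; hence the rank is 1.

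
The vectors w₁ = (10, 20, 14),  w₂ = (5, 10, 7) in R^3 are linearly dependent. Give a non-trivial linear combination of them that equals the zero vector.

w₁ - 2w₂ = 0

Set up α₁w₁ + α₂w₂ = 0 and solve the homogeneous system.
The free variable yields coefficients (1, -2) (any nonzero multiple also works).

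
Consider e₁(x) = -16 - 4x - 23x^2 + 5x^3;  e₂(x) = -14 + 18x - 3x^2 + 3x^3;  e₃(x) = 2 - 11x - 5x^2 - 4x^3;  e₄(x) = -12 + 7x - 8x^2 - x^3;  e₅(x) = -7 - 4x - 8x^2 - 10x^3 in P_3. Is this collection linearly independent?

linearly dependent

Take coordinates with respect to the standard basis {1, x, …, x^3}.
There are 5 vectors in a 4-dimensional space, so they cannot be linearly independent.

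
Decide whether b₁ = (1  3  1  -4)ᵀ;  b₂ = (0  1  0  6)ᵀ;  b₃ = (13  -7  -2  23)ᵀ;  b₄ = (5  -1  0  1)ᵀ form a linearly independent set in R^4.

The matrix [b₁|b₂|b₃|b₄] has determinant 0.
A zero determinant means the columns are linearly dependent.

linearly dependent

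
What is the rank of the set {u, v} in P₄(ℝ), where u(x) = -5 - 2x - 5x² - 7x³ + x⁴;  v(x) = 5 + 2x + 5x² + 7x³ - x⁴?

1

Represent each element by its coordinate vector in ℝ⁵.
Row-reduce the 2×5 matrix with these as rows.
The echelon form has 1 nonzero row, so the rank is 1.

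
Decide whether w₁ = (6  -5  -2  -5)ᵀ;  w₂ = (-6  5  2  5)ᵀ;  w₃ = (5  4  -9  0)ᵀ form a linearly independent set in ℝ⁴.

Place the vectors as rows of a 3×4 matrix and reduce to echelon form.
The reduction yields 2 nonzero rows, so the rank is 2.
Since rank 2 < 3, the set is linearly dependent.
Indeed w₁ + w₂ = 0.

linearly dependent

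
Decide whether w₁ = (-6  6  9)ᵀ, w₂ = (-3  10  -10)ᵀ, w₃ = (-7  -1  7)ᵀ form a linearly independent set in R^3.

linearly independent

Form the 3×3 matrix with these as columns; its determinant is 843.
A nonzero determinant means the columns are linearly independent.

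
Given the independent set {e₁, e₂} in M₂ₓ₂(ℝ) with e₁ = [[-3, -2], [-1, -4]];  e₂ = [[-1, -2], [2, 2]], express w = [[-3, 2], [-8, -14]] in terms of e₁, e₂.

Identify each element with its coordinate vector in ℝ⁴ via {E₁₁, E₁₂, E₂₁, E₂₂}.
Solve the system with e₁, e₂ as columns and w as the right-hand side.
The system has the unique solution (c₁, c₂) = (2, -3).

w = 2e₁ - 3e₂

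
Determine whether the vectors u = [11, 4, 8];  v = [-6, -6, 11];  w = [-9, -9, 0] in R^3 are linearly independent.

Form the 3×3 matrix with these as columns; its determinant is 693.
A nonzero determinant means the columns are linearly independent.

linearly independent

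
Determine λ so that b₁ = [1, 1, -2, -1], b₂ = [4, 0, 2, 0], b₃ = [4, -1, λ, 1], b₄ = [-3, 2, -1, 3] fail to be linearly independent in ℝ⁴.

λ = 9/2

Place the vectors as rows of a 4×4 matrix; dependence ⇔ determinant zero.
Cofactor expansion gives det = 90 - 20*λ.
Setting this to zero gives λ = 9/2.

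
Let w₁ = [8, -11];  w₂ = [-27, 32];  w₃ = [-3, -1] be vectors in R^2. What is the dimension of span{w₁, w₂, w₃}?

dim = 2

Row-reduce the 3×2 matrix with these as rows.
Reduction leaves 2 leading entries, giving rank 2.
(With 3 elements in a 2-dimensional space the rank is at most 2.)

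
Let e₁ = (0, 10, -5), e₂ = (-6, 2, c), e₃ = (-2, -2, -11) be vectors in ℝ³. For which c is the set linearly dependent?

c = -37

The vectors are dependent exactly when the determinant of the matrix with rows e₁, e₂, e₃ vanishes.
The determinant works out to -20*c - 740.
Solving -20*c - 740 = 0 yields c = -37.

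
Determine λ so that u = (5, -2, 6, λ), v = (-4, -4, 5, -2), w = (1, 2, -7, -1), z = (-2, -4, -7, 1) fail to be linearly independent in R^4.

λ = 35/3

The vectors are dependent exactly when the determinant of the matrix with rows u, v, w, z vanishes.
The determinant works out to 980 - 84*λ.
Solving 980 - 84*λ = 0 yields λ = 35/3.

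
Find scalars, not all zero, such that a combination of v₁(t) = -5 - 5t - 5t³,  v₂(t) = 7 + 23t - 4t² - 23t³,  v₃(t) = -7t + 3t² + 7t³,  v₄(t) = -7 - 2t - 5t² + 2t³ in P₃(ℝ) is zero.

Take coordinates with respect to {1, t, …, t³}.
Set up α₁v₁ + … + α₄v₄ = 0 and solve the homogeneous system.
One solution (up to scaling) is (0, 1, 3, 1).

v₂ + 3v₃ + v₄ = 0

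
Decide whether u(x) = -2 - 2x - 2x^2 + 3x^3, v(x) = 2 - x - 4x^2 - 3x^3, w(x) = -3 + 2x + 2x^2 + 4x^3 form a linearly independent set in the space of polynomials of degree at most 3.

Write each element as a coordinate vector in ℝ⁴ using {1, x, …, x^3}.
Row-reduce the matrix whose columns are u, v, w.
The reduction yields 3 nonzero rows, so the rank is 3.
Since rank = 3 (the number of vectors), the set is linearly independent.

linearly independent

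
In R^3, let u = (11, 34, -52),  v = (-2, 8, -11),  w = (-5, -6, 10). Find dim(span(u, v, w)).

2

Form the matrix with u, v, w as columns and reduce.
Exactly 2 pivots survive; hence the rank is 2.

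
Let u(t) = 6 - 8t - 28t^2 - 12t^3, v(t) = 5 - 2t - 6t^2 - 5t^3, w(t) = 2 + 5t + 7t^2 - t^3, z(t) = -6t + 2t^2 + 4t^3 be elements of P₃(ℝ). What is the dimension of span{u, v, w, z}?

Use coordinates relative to {1, t, …, t^3}.
Form the matrix with u, v, w, z as columns and reduce.
Reduction leaves 3 leading entries, giving rank 3.

3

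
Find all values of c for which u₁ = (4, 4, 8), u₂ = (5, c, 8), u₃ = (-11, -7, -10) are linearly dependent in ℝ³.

The vectors are dependent exactly when the determinant of the matrix with rows u₁, u₂, u₃ vanishes.
Cofactor expansion gives det = 48*c - 208.
Setting this to zero gives c = 13/3.

c = 13/3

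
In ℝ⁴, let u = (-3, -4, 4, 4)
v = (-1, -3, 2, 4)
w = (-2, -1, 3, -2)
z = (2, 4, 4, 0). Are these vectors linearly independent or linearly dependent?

Row-reduce the matrix whose columns are u, v, w, z.
The reduction yields 4 nonzero rows, so the rank is 4.
Since rank = 4 (the number of vectors), the set is linearly independent.

linearly independent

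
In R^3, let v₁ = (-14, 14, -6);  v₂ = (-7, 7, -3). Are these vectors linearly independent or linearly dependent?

linearly dependent

One vector is a scalar multiple of another, so the set is dependent.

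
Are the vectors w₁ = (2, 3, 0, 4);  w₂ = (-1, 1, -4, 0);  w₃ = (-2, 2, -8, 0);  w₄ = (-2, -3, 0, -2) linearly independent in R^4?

linearly dependent

One vector is a scalar multiple of another, so the set is dependent.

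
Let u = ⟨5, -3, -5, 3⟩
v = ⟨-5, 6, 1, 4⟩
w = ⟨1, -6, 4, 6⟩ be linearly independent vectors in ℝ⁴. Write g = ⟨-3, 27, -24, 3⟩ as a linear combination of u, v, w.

g = 3u + 3v - 3w

Solve the system with u, v, w as columns and g as the right-hand side.
Back-substitution yields (a₁, a₂, a₃) = (3, 3, -3).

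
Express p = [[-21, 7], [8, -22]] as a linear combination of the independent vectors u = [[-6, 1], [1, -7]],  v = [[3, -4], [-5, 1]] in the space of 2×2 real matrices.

Take coordinate vectors relative to {E₁₁, E₁₂, E₂₁, E₂₂}.
Solve the system with u, v as columns and p as the right-hand side.
Row-reducing the augmented matrix gives the unique coefficients (α₁, α₂) = (3, -1).

p = 3u - v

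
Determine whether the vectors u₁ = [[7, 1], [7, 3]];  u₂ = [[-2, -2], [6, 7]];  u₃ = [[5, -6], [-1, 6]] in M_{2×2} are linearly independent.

linearly independent

Write each element as a coordinate vector in ℝ⁴ using {E₁₁, E₁₂, E₂₁, E₂₂}.
Row-reduce the matrix whose columns are u₁, u₂, u₃.
The reduction yields 3 nonzero rows, so the rank is 3.
Since rank = 3 (the number of vectors), the set is linearly independent.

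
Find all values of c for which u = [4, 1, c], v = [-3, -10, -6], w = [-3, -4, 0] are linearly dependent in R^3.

c = -13/3

Dependence holds iff the 3×3 matrix [u v w] is singular.
Cofactor expansion gives det = -18*c - 78.
Setting this to zero gives c = -13/3.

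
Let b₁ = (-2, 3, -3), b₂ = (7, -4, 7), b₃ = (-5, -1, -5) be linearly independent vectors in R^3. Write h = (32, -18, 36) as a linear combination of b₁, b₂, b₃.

h = -4b₁ + 2b₂ - 2b₃

Since b₁, b₂, b₃ are independent, the coefficients expressing h are uniquely determined by a linear system.
Row-reducing the augmented matrix gives the unique coefficients (c₁, c₂, c₃) = (-4, 2, -2).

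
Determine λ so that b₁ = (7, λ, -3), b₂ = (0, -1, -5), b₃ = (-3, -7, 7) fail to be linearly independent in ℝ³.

λ = 19

Dependence holds iff the 3×3 matrix [b₁ b₂ b₃] is singular.
Expanding, det = 15*λ - 285.
Solving 15*λ - 285 = 0 yields λ = 19.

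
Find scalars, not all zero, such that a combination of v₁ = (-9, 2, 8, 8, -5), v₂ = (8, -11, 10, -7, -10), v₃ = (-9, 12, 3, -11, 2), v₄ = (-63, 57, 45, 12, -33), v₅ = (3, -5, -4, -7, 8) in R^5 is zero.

Write the vectors as columns of a matrix and find a nonzero vector in its null space.
A generator of the null space is (3, 0, 3, -1, -3).

3v₁ + 3v₃ - v₄ - 3v₅ = 0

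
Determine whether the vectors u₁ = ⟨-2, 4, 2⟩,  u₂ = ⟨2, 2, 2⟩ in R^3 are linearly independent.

linearly independent

Row-reduce the matrix whose columns are u₁, u₂.
The reduction yields 2 nonzero rows, so the rank is 2.
Since rank = 2 (the number of vectors), the set is linearly independent.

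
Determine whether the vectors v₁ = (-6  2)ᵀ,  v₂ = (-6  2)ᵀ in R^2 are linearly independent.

linearly dependent

Two of the vectors are equal, giving an immediate dependence.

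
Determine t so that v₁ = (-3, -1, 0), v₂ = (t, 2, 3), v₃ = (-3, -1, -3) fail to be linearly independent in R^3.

The set is linearly dependent precisely when det[v₁; v₂; v₃] = 0.
The determinant works out to 18 - 3*t.
This vanishes exactly when t = 6.

t = 6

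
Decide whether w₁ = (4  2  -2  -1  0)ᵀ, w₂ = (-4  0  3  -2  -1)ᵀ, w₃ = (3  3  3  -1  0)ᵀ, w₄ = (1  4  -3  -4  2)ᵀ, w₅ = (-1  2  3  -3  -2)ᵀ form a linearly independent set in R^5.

Place the vectors as rows of a 5×5 matrix and reduce to echelon form.
The reduction yields 5 nonzero rows, so the rank is 5.
Since rank = 5 (the number of vectors), the set is linearly independent.

linearly independent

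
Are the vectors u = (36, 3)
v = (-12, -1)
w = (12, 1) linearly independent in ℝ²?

There are 3 vectors in a 2-dimensional space, so they cannot be linearly independent.

linearly dependent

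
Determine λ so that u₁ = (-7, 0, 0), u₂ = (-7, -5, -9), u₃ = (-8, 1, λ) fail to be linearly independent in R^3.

λ = 9/5

The vectors are dependent exactly when the determinant of the matrix with rows u₁, u₂, u₃ vanishes.
Cofactor expansion gives det = 35*λ - 63.
Solving 35*λ - 63 = 0 yields λ = 9/5.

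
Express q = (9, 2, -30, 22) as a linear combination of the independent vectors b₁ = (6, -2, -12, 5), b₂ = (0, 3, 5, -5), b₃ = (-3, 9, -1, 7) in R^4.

q = 2b₁ - b₂ + b₃

Set up the augmented matrix [b₁ | b₂ | b₃ | q] and row-reduce.
The system has the unique solution (a₁, a₂, a₃) = (2, -1, 1).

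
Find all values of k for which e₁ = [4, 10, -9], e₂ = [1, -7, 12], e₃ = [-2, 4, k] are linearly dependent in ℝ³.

The set is linearly dependent precisely when det[e₁; e₂; e₃] = 0.
Cofactor expansion gives det = -38*k - 342.
Solving -38*k - 342 = 0 yields k = -9.

k = -9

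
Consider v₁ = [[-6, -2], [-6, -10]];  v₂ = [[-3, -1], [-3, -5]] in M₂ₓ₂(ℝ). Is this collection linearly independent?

linearly dependent

Write each element as a coordinate vector in ℝ⁴ using {E₁₁, E₁₂, E₂₁, E₂₂}.
One vector is a scalar multiple of another, so the set is dependent.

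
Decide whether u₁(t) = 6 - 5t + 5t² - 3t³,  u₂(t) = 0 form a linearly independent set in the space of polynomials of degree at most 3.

Write each element as a coordinate vector in ℝ⁴ using {1, t, …, t³}.
One of the vectors is the zero vector, so the set is linearly dependent.

linearly dependent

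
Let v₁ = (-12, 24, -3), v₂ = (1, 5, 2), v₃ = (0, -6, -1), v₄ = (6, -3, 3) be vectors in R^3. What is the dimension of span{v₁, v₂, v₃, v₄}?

Put the 3×4 matrix [v₁|v₂|v₃|v₄] into echelon form.
There are 3 pivot columns, so rank = 3.
(With 4 elements in a 3-dimensional space the rank is at most 3.)

dim = 3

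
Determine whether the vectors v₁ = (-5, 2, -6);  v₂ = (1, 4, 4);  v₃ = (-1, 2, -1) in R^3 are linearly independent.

Row-reduce the matrix whose columns are v₁, v₂, v₃.
The reduction yields 3 nonzero rows, so the rank is 3.
Since rank = 3 (the number of vectors), the set is linearly independent.

linearly independent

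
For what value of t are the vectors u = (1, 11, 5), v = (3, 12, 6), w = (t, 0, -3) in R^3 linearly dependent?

Dependence holds iff the 3×3 matrix [u v w] is singular.
Expanding, det = 6*t + 63.
This vanishes exactly when t = -21/2.

t = -21/2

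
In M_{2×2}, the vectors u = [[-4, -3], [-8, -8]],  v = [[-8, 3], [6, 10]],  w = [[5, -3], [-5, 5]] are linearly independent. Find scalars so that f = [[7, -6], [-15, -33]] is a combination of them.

Identify each element with its coordinate vector in ℝ⁴ via {E₁₁, E₁₂, E₂₁, E₂₂}.
Solve the system with u, v, w as columns and f as the right-hand side.
The system has the unique solution (c₁, c₂, c₃) = (1, -2, -1).

f = u - 2v - w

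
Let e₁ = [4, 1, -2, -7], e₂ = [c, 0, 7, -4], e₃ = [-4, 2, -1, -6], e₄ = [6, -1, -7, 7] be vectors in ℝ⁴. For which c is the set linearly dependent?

Dependence holds iff the 4×4 matrix [e₁ e₂ e₃ e₄] is singular.
Expanding, det = -72*c - 248.
This vanishes exactly when c = -31/9.

c = -31/9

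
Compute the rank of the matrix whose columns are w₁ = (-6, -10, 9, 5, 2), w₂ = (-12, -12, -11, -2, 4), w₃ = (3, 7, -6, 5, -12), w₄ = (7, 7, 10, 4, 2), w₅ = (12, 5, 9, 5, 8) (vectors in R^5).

rank 5

Row-reduce the 5×5 matrix with these as rows.
Exactly 5 pivots survive; hence the rank is 5.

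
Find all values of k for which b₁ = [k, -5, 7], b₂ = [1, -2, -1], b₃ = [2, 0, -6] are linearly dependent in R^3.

The set is linearly dependent precisely when det[b₁; b₂; b₃] = 0.
Cofactor expansion gives det = 12*k + 8.
This vanishes exactly when k = -2/3.

k = -2/3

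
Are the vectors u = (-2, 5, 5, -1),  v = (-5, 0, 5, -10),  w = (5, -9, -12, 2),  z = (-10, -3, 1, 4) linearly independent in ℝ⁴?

Row-reduce the matrix whose columns are u, v, w, z.
The reduction yields 4 nonzero rows, so the rank is 4.
Since rank = 4 (the number of vectors), the set is linearly independent.

linearly independent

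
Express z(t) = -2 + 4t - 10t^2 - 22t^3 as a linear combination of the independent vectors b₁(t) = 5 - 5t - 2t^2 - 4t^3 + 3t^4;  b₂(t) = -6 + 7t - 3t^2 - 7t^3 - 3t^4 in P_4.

z = 2b₁ + 2b₂

Work in coordinates with respect to the standard basis {1, t, …, t^4}.
Write z = a₁b₁ + a₂b₂ and equate components.
Row-reducing the augmented matrix gives the unique coefficients (a₁, a₂) = (2, 2).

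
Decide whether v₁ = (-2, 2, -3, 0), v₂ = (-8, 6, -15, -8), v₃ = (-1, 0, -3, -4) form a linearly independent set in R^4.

Place the vectors as rows of a 3×4 matrix and reduce to echelon form.
The reduction yields 2 nonzero rows, so the rank is 2.
Since rank 2 < 3, the set is linearly dependent.

linearly dependent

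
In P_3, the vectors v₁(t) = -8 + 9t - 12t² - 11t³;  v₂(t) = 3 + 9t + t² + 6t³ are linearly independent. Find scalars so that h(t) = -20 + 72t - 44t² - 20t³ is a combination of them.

h = 4v₁ + 4v₂

Take coordinate vectors relative to {1, t, …, t³}.
Set up the augmented matrix [v₁ | v₂ | h] and row-reduce.
The system has the unique solution (c₁, c₂) = (4, 4).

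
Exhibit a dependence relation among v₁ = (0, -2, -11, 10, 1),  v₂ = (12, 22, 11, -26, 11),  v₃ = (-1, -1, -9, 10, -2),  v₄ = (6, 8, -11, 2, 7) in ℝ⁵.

Set up α₁v₁ + … + α₄v₄ = 0 and solve the homogeneous system.
The free variable yields coefficients (3, 1, 0, -2) (any nonzero multiple also works).

3v₁ + v₂ - 2v₄ = 0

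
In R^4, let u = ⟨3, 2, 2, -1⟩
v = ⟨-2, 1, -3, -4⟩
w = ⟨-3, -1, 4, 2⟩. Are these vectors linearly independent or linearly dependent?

linearly independent

Place the vectors as rows of a 3×4 matrix and reduce to echelon form.
The reduction yields 3 nonzero rows, so the rank is 3.
Since rank = 3 (the number of vectors), the set is linearly independent.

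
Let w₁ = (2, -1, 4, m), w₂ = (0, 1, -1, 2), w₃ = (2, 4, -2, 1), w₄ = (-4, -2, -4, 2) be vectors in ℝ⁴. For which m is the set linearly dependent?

The set is linearly dependent precisely when det[w₁; w₂; w₃; w₄] = 0.
Cofactor expansion gives det = -4*m - 20.
Solving -4*m - 20 = 0 yields m = -5.

m = -5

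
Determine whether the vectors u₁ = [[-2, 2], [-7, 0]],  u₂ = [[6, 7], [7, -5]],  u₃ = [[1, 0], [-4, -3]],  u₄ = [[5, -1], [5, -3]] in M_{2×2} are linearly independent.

Take coordinates with respect to the standard basis {E₁₁, E₁₂, E₂₁, E₂₂}.
Form the 4×4 matrix with these as columns; its determinant is 313.
A nonzero determinant means the columns are linearly independent.

linearly independent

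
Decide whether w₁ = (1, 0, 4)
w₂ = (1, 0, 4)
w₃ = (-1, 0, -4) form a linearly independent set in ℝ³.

Two of the vectors are equal, giving an immediate dependence.

linearly dependent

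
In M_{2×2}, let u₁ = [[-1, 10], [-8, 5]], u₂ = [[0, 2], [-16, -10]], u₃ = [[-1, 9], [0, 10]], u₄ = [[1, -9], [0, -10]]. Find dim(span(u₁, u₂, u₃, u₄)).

Pass to coordinate vectors with respect to the basis {E₁₁, E₁₂, E₂₁, E₂₂}.
Form the matrix with u₁, u₂, u₃, u₄ as columns and reduce.
Exactly 2 pivots survive; hence the rank is 2.

dim = 2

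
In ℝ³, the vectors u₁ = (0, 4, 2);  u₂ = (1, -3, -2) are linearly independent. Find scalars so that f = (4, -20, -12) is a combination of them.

Set up the augmented matrix [u₁ | u₂ | f] and row-reduce.
The system has the unique solution (α₁, α₂) = (-2, 4).

f = -2u₁ + 4u₂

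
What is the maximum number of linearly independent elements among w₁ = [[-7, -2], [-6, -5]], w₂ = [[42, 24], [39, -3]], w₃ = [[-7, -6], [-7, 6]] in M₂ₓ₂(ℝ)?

2

Use coordinates relative to {E₁₁, E₁₂, E₂₁, E₂₂}.
Form the matrix with w₁, w₂, w₃ as columns and reduce.
Exactly 2 pivots survive; hence the rank is 2.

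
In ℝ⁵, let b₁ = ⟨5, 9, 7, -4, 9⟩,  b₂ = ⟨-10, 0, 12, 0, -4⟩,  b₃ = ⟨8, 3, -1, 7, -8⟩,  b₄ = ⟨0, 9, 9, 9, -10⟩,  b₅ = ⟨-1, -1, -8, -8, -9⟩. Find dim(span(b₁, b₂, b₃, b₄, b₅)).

Put the 5×5 matrix [b₁|b₂|b₃|b₄|b₅] into echelon form.
Reduction leaves 5 leading entries, giving rank 5.

dim = 5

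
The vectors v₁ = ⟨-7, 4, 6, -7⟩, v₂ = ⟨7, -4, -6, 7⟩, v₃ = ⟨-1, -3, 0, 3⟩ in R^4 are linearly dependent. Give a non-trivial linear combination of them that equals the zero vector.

v₁ + v₂ = 0

Solve the homogeneous system with v₁, v₂, v₃ as columns by row-reducing the coefficient matrix.
One solution (up to scaling) is (1, 1, 0).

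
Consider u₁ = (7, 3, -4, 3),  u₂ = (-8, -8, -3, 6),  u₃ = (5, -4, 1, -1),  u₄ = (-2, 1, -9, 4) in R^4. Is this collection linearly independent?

linearly independent

Form the 4×4 matrix with these as columns; its determinant is 2788.
A nonzero determinant means the columns are linearly independent.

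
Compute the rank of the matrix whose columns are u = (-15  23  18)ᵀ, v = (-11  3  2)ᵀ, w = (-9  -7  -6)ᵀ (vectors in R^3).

2

Put the 3×3 matrix [u|v|w] into echelon form.
There are 2 pivot columns, so rank = 2.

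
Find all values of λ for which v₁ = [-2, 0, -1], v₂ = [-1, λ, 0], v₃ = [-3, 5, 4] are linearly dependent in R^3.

λ = 5/11

Place the vectors as rows of a 3×3 matrix; dependence ⇔ determinant zero.
Expanding, det = 5 - 11*λ.
This vanishes exactly when λ = 5/11.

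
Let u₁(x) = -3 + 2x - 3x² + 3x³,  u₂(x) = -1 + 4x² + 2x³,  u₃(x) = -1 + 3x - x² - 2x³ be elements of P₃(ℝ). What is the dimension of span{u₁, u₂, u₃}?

3

Pass to coordinate vectors with respect to the basis {1, x, …, x³}.
Apply Gaussian elimination to the matrix whose rows are u₁, u₂, u₃.
The echelon form has 3 nonzero rows, so the rank is 3.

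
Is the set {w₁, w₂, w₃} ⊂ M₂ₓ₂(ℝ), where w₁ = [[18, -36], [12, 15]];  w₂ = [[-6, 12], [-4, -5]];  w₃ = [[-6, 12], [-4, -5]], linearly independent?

Write each element as a coordinate vector in ℝ⁴ using {E₁₁, E₁₂, E₂₁, E₂₂}.
One vector is a scalar multiple of another, so the set is dependent.

linearly dependent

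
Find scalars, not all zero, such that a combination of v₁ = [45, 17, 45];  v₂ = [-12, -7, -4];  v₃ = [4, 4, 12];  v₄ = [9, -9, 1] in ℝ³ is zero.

Solve the homogeneous system with v₁, v₂, v₃, v₄ as columns by row-reducing the coefficient matrix.
One solution (up to scaling) is (1, 2, -3, -1).

v₁ + 2v₂ - 3v₃ - v₄ = 0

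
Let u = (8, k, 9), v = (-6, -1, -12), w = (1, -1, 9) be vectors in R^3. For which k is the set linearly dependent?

The vectors are dependent exactly when the determinant of the matrix with rows u, v, w vanishes.
Cofactor expansion gives det = 42*k - 105.
Solving 42*k - 105 = 0 yields k = 5/2.

k = 5/2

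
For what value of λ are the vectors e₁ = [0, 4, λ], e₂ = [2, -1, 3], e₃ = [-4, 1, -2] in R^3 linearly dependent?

Place the vectors as rows of a 3×3 matrix; dependence ⇔ determinant zero.
The determinant works out to -2*λ - 32.
Setting this to zero gives λ = -16.

λ = -16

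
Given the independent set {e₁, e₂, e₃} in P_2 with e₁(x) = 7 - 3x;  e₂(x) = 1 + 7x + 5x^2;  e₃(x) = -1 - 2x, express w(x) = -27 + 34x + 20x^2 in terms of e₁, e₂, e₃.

w = -4e₁ + 4e₂ + 3e₃

Take coordinate vectors relative to {1, x, x^2}.
Set up the augmented matrix [e₁ | e₂ | e₃ | w] and row-reduce.
The system has the unique solution (a₁, a₂, a₃) = (-4, 4, 3).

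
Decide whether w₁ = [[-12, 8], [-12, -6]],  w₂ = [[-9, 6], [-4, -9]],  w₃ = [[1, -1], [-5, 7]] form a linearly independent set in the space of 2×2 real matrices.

linearly independent

Take coordinates with respect to the standard basis {E₁₁, E₁₂, E₂₁, E₂₂}.
Place the vectors as rows of a 3×4 matrix and reduce to echelon form.
The reduction yields 3 nonzero rows, so the rank is 3.
Since rank = 3 (the number of vectors), the set is linearly independent.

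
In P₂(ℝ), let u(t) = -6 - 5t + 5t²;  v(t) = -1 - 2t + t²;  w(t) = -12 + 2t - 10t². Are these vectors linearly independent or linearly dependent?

linearly independent

Write each element as a coordinate vector in ℝ³ using {1, t, t²}.
Form the 3×3 matrix with these as columns; its determinant is -128.
A nonzero determinant means the columns are linearly independent.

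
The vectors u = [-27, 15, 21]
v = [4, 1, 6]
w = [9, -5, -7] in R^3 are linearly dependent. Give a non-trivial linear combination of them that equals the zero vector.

Row-reduce the matrix with u, v, w as columns; the null space gives the coefficients.
One solution (up to scaling) is (1, 0, 3).

u + 3w = 0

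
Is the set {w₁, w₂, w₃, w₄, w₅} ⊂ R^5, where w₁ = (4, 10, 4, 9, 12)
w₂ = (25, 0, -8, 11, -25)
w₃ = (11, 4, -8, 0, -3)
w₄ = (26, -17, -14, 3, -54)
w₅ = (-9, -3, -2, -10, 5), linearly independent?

Place the vectors as rows of a 5×5 matrix and reduce to echelon form.
The reduction yields 3 nonzero rows, so the rank is 3.
Since rank 3 < 5, the set is linearly dependent.
Indeed 3w₁ - 3w₂ + w₃ + 2w₄ = 0.

linearly dependent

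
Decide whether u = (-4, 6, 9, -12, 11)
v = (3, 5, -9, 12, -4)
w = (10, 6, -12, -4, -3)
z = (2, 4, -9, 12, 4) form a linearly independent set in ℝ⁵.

Row-reduce the matrix whose columns are u, v, w, z.
The reduction yields 4 nonzero rows, so the rank is 4.
Since rank = 4 (the number of vectors), the set is linearly independent.

linearly independent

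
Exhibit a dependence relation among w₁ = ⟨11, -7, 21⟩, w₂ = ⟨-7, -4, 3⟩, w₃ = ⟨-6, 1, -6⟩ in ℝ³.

Solve the homogeneous system with w₁, w₂, w₃ as columns by row-reducing the coefficient matrix.
A generator of the null space is (1, -1, 3).

w₁ - w₂ + 3w₃ = 0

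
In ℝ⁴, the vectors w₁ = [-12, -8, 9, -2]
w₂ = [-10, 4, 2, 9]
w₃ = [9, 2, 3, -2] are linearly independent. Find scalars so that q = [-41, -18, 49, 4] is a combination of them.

q = 4w₁ + 2w₂ + 3w₃

Solve the system with w₁, w₂, w₃ as columns and q as the right-hand side.
The system has the unique solution (a₁, a₂, a₃) = (4, 2, 3).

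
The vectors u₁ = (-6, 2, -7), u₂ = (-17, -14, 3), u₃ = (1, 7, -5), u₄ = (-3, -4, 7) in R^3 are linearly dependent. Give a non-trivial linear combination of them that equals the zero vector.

2u₁ - u₂ - 2u₃ + u₄ = 0

Row-reduce the matrix with u₁, u₂, u₃, u₄ as columns; the null space gives the coefficients.
A generator of the null space is (2, -1, -2, 1).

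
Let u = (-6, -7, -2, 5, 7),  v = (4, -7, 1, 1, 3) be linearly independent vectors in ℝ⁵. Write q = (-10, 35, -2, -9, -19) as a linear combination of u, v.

Solve the system with u, v as columns and q as the right-hand side.
Row-reducing the augmented matrix gives the unique coefficients (c₁, c₂) = (-1, -4).

q = -u - 4v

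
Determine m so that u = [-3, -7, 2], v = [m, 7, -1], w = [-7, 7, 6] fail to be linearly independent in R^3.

Dependence holds iff the 3×3 matrix [u v w] is singular.
Cofactor expansion gives det = 56*m - 98.
Solving 56*m - 98 = 0 yields m = 7/4.

m = 7/4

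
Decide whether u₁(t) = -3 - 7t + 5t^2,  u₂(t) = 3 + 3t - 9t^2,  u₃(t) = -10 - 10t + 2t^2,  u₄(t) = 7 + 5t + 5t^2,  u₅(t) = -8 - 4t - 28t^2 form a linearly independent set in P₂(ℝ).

linearly dependent

Take coordinates with respect to the standard basis {1, t, t^2}.
There are 5 vectors in a 3-dimensional space, so they cannot be linearly independent.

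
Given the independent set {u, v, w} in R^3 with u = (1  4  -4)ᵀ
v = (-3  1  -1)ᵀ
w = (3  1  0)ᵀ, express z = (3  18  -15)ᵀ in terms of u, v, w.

z = 3u + 3v + 3w

Set up the augmented matrix [u | v | w | z] and row-reduce.
Row-reducing the augmented matrix gives the unique coefficients (a₁, a₂, a₃) = (3, 3, 3).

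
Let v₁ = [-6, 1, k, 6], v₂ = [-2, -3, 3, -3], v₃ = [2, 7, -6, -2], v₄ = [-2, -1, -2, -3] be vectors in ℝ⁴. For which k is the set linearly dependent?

Place the vectors as rows of a 4×4 matrix; dependence ⇔ determinant zero.
Expanding, det = -20*k - 740.
Setting this to zero gives k = -37.

k = -37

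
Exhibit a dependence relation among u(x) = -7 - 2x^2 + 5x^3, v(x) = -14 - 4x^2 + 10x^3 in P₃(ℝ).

Take coordinates with respect to {1, x, …, x^3}.
Row-reduce the matrix with u, v as columns; the null space gives the coefficients.
One solution (up to scaling) is (2, -1).

2u - v = 0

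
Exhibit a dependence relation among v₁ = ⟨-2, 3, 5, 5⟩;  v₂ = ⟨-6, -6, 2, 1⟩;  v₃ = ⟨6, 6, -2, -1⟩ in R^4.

Set up α₁v₁ + … + α₃v₃ = 0 and solve the homogeneous system.
A generator of the null space is (0, 1, 1).

v₂ + v₃ = 0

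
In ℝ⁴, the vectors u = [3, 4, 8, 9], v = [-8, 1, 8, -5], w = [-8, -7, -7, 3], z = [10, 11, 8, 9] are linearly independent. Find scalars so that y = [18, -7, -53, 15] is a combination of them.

y = -4u - 3v + 3w + 3z

Set up the augmented matrix [u | v | w | z | y] and row-reduce.
Back-substitution yields (a₁, …, a₄) = (-4, -3, 3, 3).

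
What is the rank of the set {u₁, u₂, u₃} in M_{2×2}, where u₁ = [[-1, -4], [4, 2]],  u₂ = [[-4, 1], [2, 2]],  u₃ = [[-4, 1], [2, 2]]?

Pass to coordinate vectors with respect to the basis {E₁₁, E₁₂, E₂₁, E₂₂}.
Form the matrix with u₁, u₂, u₃ as columns and reduce.
Reduction leaves 2 leading entries, giving rank 2.

2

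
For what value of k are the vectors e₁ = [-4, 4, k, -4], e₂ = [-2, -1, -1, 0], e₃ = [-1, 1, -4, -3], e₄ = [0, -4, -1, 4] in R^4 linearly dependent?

Place the vectors as rows of a 4×4 matrix; dependence ⇔ determinant zero.
Expanding, det = 12*k - 56.
Solving 12*k - 56 = 0 yields k = 14/3.

k = 14/3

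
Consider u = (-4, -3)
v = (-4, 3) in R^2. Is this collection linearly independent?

The matrix [u|v] has determinant -24.
A nonzero determinant means the columns are linearly independent.

linearly independent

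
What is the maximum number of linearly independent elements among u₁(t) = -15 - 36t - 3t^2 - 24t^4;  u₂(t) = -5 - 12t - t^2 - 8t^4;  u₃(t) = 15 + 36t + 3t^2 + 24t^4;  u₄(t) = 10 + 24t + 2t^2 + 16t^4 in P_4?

Represent each element by its coordinate vector in ℝ⁵.
Put the 5×4 matrix [u₁|u₂|u₃|u₄] into echelon form.
Exactly 1 pivot survives; hence the rank is 1.

1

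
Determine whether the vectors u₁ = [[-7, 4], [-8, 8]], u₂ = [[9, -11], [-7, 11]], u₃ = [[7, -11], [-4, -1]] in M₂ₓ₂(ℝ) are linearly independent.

linearly independent

Take coordinates with respect to the standard basis {E₁₁, E₁₂, E₂₁, E₂₂}.
Row-reduce the matrix whose columns are u₁, u₂, u₃.
The reduction yields 3 nonzero rows, so the rank is 3.
Since rank = 3 (the number of vectors), the set is linearly independent.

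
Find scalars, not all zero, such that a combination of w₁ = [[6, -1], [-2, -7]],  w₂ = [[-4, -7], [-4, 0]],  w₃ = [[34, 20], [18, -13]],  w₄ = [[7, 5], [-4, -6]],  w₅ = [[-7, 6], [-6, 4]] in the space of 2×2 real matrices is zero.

Pass to coordinate vectors relative to the basis {E₁₁, E₁₂, E₂₁, E₂₂}.
Solve the homogeneous system with w₁, w₂, w₃, w₄, w₅ as columns by row-reducing the coefficient matrix.
One solution (up to scaling) is (1, 3, 1, -2, 2).

w₁ + 3w₂ + w₃ - 2w₄ + 2w₅ = 0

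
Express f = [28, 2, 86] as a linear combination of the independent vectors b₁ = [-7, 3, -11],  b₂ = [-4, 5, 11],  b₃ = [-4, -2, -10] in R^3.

Since b₁, b₂, b₃ are independent, the coefficients expressing f are uniquely determined by a linear system.
Back-substitution yields (a₁, a₂, a₃) = (-4, 2, -2).

f = -4b₁ + 2b₂ - 2b₃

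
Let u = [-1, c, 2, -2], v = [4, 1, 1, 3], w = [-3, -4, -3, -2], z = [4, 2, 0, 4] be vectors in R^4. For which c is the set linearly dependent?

The vectors are dependent exactly when the determinant of the matrix with rows u, v, w, z vanishes.
Cofactor expansion gives det = 8*c - 2.
Setting this to zero gives c = 1/4.

c = 1/4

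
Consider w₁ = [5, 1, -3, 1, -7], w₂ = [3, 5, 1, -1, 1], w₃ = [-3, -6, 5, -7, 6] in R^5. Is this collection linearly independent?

linearly independent

Row-reduce the matrix whose columns are w₁, w₂, w₃.
The reduction yields 3 nonzero rows, so the rank is 3.
Since rank = 3 (the number of vectors), the set is linearly independent.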